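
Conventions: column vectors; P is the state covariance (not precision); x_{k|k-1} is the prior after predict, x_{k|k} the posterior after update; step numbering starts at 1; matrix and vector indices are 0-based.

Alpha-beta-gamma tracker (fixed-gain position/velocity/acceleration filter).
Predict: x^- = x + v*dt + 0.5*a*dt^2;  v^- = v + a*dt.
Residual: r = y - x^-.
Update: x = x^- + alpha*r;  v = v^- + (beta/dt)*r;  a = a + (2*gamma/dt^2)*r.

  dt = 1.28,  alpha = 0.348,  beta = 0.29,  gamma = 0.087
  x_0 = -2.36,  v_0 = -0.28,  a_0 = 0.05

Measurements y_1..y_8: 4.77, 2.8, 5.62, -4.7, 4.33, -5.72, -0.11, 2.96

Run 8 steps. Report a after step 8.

step 1: x_pred=-2.6774  r=7.4474  x^+=-0.0857  v^+=1.4713  a^+=0.8409
step 2: x_pred=2.4864  r=0.3136  x^+=2.5956  v^+=2.6187  a^+=0.8742
step 3: x_pred=6.6637  r=-1.0437  x^+=6.3005  v^+=3.5013  a^+=0.7634
step 4: x_pred=11.4075  r=-16.1075  x^+=5.8021  v^+=0.8291  a^+=-0.9473
step 5: x_pred=6.0873  r=-1.7573  x^+=5.4758  v^+=-0.7816  a^+=-1.1339
step 6: x_pred=3.5465  r=-9.2665  x^+=0.3218  v^+=-4.3324  a^+=-2.1180
step 7: x_pred=-6.9587  r=6.8487  x^+=-4.5754  v^+=-5.4917  a^+=-1.3906
step 8: x_pred=-12.7440  r=15.7040  x^+=-7.2790  v^+=-3.7138  a^+=0.2771

a_post = 0.2771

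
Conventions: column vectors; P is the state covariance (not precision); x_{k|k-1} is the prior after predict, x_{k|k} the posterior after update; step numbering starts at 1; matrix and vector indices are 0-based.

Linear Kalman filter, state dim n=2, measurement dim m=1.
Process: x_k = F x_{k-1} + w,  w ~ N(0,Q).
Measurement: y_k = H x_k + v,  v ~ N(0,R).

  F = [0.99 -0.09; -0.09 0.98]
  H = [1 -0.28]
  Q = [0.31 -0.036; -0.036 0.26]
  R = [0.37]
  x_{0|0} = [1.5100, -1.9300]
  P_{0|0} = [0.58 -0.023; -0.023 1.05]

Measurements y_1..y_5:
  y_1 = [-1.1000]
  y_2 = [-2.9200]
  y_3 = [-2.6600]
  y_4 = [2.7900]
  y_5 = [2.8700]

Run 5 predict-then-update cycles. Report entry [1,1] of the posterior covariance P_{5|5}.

step 1: x^-=[1.6686, -2.0273]  P^-=[0.8911 -0.2028; -0.2028 1.2772]  S=[1.4748]  K=[0.6427; -0.3800]  nu=[-3.3362]  x^+=[-0.4756, -0.7595]  P^+=[0.2819 0.1574; 0.1574 1.0642]
step 2: x^-=[-0.4025, -0.7015]  P^-=[0.5668 -0.0010; -0.0010 1.2566]  S=[1.0359]  K=[0.5475; -0.3406]  nu=[-2.7139]  x^+=[-1.8883, 0.2229]  P^+=[0.2564 0.1922; 0.1922 1.1364]
step 3: x^-=[-1.8894, 0.3884]  P^-=[0.5362 0.0289; 0.0289 1.3196]  S=[0.9935]  K=[0.5316; -0.3428]  nu=[-0.6618]  x^+=[-2.2413, 0.6152]  P^+=[0.2555 0.2100; 0.2100 1.2028]
step 4: x^-=[-2.2742, 0.8046]  P^-=[0.5327 0.0406; 0.0406 1.3802]  S=[0.9882]  K=[0.5276; -0.3500]  nu=[5.2895]  x^+=[0.5164, -1.0469]  P^+=[0.2577 0.2231; 0.2231 1.2592]
step 5: x^-=[0.6055, -1.0724]  P^-=[0.5330 0.0482; 0.0482 1.4320]  S=[0.9883]  K=[0.5257; -0.3570]  nu=[1.9642]  x^+=[1.6380, -1.7736]  P^+=[0.2599 0.2336; 0.2336 1.3061]

P_post[1,1] = 1.3061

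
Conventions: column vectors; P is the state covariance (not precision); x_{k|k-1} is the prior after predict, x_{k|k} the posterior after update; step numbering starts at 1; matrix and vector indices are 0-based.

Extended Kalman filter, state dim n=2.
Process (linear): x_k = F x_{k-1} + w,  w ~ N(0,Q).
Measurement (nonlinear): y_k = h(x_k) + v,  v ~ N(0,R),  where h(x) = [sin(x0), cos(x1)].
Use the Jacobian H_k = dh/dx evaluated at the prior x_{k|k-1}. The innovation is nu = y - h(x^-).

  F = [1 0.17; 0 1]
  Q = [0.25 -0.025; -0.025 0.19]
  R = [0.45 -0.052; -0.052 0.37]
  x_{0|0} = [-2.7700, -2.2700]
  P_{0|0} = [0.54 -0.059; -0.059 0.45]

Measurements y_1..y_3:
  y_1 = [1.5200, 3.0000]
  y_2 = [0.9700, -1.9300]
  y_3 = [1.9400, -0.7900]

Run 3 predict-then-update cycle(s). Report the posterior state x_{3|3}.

step 1: x^-=[-3.1559, -2.2700]  P^-=[0.7829 -0.0075; -0.0075 0.6400]  H_jac=[-0.9999 0.0000; 0.0000 0.7654]  S=[1.2328 -0.0463; -0.0463 0.7449]  K=[-0.6368 -0.0473; 0.0308 0.6595]  nu=[1.5057, 3.6436]  x^+=[-4.2869, 0.1794]  P^+=[0.2841 0.0204; 0.0204 0.3167]
step 2: x^-=[-4.2564, 0.1794]  P^-=[0.5502 0.0493; 0.0493 0.5067]  H_jac=[-0.4403 0.0000; 0.0000 -0.1784]  S=[0.5567 -0.0481; -0.0481 0.3861]  K=[-0.4420 -0.0779; -0.0599 -0.2416]  nu=[0.0722, -2.9140]  x^+=[-4.0615, 0.8790]  P^+=[0.4425 0.0326; 0.0326 0.4836]
step 3: x^-=[-3.9120, 0.8790]  P^-=[0.7175 0.0899; 0.0899 0.6736]  H_jac=[-0.7176 0.0000; 0.0000 -0.7701]  S=[0.8195 -0.0023; -0.0023 0.7695]  K=[-0.6286 -0.0918; -0.0806 -0.6744]  nu=[1.2436, -1.4279]  x^+=[-4.5626, 1.7417]  P^+=[0.3875 0.0017; 0.0017 0.3186]

x_post = [-4.5626, 1.7417]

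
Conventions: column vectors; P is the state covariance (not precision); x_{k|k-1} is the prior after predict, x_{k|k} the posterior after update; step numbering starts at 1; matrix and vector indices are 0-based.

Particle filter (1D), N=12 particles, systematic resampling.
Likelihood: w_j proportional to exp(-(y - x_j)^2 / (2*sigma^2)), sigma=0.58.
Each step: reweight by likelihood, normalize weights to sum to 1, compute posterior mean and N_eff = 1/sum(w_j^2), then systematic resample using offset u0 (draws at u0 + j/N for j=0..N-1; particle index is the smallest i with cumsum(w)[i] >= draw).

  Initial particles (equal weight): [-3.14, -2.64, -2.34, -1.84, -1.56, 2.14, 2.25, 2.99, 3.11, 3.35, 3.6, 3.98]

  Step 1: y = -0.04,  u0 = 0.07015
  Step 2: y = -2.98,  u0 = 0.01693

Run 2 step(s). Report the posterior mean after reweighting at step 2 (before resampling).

post_mean = -1.6698

step 1: w=[0.0000, 0.0010, 0.0092, 0.1926, 0.7670, 0.0203, 0.0098, 0.0000, 0.0000, 0.0000, 0.0000, 0.0000]  mean=-1.5094  Neff=1.5975  idx=[3, 3, 4, 4, 4, 4, 4, 4, 4, 4, 4, 5]
step 2: w=[0.1960, 0.1960, 0.0675, 0.0675, 0.0675, 0.0675, 0.0675, 0.0675, 0.0675, 0.0675, 0.0675, 0.0000]  mean=-1.6698  Neff=8.4803  idx=[0, 0, 0, 1, 1, 2, 3, 5, 6, 7, 8, 10]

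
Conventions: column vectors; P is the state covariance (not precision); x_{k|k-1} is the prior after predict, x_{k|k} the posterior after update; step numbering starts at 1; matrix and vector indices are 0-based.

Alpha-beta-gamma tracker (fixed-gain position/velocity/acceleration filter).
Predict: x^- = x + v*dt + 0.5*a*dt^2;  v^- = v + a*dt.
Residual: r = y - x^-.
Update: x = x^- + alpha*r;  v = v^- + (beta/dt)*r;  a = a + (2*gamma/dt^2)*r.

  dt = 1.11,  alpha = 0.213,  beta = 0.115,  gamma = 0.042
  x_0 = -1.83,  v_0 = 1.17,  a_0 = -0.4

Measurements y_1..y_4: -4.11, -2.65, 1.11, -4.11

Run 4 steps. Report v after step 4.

step 1: x_pred=-0.7777  r=-3.3323  x^+=-1.4875  v^+=0.3808  a^+=-0.6272
step 2: x_pred=-1.4512  r=-1.1988  x^+=-1.7066  v^+=-0.4396  a^+=-0.7089
step 3: x_pred=-2.6313  r=3.7413  x^+=-1.8344  v^+=-0.8389  a^+=-0.4538
step 4: x_pred=-3.0451  r=-1.0649  x^+=-3.2719  v^+=-1.4530  a^+=-0.5264

v_post = -1.4530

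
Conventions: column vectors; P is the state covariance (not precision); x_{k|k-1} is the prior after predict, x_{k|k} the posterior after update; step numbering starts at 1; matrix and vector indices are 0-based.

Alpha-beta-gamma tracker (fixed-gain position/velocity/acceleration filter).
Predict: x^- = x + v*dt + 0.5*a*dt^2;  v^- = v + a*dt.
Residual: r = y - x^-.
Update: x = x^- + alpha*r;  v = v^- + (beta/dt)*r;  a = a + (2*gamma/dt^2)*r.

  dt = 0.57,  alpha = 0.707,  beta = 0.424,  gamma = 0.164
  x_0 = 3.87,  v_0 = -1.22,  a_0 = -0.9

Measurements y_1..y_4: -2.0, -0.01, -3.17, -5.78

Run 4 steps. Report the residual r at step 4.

resid = 0.6974

step 1: x_pred=3.0284  r=-5.0284  x^+=-0.5267  v^+=-5.4734  a^+=-5.9764
step 2: x_pred=-4.6174  r=4.6074  x^+=-1.3600  v^+=-5.4527  a^+=-1.3250
step 3: x_pred=-4.6833  r=1.5133  x^+=-3.6134  v^+=-5.0823  a^+=0.2027
step 4: x_pred=-6.4774  r=0.6974  x^+=-5.9843  v^+=-4.4480  a^+=0.9067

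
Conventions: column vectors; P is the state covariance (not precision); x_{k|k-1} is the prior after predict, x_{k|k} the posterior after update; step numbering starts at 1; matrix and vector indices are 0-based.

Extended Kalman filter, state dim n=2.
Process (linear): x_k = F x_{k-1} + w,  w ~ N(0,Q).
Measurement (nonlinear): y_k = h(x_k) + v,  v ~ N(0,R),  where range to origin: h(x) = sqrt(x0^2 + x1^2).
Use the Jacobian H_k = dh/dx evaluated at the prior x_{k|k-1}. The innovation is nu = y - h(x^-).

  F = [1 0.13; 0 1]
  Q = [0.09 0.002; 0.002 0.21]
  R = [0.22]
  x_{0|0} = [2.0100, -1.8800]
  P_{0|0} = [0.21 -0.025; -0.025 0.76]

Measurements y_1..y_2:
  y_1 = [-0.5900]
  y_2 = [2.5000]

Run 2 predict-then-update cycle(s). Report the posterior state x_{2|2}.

x_post = [1.8255, 1.3341]

step 1: x^-=[1.7656, -1.8800]  P^-=[0.3063 0.0758; 0.0758 0.9700]  H_jac=[0.6846 -0.7289]  S=[0.8033]  K=[0.1923; -0.8156]  nu=[-3.1691]  x^+=[1.1562, 0.7047]  P^+=[0.2766 0.2018; 0.2018 0.4356]
step 2: x^-=[1.2479, 0.7047]  P^-=[0.4265 0.2604; 0.2604 0.6456]  H_jac=[0.8708 0.4917]  S=[0.9225]  K=[0.5414; 0.5900]  nu=[1.0669]  x^+=[1.8255, 1.3341]  P^+=[0.1561 -0.0342; -0.0342 0.3246]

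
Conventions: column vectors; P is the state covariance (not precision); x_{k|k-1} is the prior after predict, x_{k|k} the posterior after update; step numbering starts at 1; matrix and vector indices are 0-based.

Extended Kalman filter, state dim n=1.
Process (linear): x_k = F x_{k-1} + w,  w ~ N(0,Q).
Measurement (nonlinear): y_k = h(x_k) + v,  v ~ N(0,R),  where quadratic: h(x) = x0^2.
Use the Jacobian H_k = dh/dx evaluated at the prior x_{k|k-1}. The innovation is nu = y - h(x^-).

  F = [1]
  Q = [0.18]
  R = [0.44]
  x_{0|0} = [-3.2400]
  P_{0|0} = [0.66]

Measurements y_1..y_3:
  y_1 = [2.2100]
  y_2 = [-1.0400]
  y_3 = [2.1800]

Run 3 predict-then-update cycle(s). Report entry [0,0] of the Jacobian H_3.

H_jac[0,0] = -1.7732

step 1: x^-=[-3.2400]  P^-=[0.8400]  H_jac=[-6.4800]  S=[35.7119]  K=[-0.1524]  nu=[-8.2876]  x^+=[-1.9768]  P^+=[0.0103]
step 2: x^-=[-1.9768]  P^-=[0.1903]  H_jac=[-3.9536]  S=[3.4154]  K=[-0.2203]  nu=[-4.9478]  x^+=[-0.8866]  P^+=[0.0245]
step 3: x^-=[-0.8866]  P^-=[0.2045]  H_jac=[-1.7732]  S=[1.0830]  K=[-0.3348]  nu=[1.3940]  x^+=[-1.3533]  P^+=[0.0831]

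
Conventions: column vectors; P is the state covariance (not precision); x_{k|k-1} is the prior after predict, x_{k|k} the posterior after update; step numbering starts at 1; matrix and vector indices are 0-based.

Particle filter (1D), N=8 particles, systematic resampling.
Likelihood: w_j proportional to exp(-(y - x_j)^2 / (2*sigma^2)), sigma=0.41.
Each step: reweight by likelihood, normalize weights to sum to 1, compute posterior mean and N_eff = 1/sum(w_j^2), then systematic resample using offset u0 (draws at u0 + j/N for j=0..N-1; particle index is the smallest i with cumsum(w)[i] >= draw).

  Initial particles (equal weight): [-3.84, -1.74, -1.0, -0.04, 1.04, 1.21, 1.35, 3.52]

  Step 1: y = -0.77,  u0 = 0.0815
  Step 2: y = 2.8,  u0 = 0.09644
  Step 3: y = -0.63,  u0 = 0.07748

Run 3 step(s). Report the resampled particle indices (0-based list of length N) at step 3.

step 1: w=[0.0000, 0.0544, 0.7627, 0.1829, 0.0001, 0.0000, 0.0000, 0.0000]  mean=-0.8645  Neff=1.6180  idx=[2, 2, 2, 2, 2, 2, 3, 3]
step 2: w=[0.0000, 0.0000, 0.0000, 0.0000, 0.0000, 0.0000, 0.5000, 0.5000]  mean=-0.0400  Neff=2.0000  idx=[6, 6, 6, 6, 7, 7, 7, 7]
step 3: w=[0.1250, 0.1250, 0.1250, 0.1250, 0.1250, 0.1250, 0.1250, 0.1250]  mean=-0.0400  Neff=8.0000  idx=[0, 1, 2, 3, 4, 5, 6, 7]

resampled_idx = [0, 1, 2, 3, 4, 5, 6, 7]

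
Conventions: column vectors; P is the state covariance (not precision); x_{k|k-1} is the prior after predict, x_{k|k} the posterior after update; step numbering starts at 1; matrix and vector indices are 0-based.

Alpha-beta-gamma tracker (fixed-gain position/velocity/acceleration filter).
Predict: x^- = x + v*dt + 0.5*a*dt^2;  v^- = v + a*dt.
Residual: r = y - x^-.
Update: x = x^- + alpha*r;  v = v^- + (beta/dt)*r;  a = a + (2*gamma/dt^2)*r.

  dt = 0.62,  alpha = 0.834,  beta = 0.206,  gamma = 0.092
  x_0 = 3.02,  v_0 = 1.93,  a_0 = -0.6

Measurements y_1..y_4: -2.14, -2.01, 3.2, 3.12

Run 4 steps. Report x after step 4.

step 1: x_pred=4.1013  r=-6.2413  x^+=-1.1039  v^+=-0.5157  a^+=-3.5875
step 2: x_pred=-2.1132  r=0.1032  x^+=-2.0271  v^+=-2.7057  a^+=-3.5381
step 3: x_pred=-4.3847  r=7.5847  x^+=1.9409  v^+=-2.3792  a^+=0.0924
step 4: x_pred=0.4836  r=2.6364  x^+=2.6824  v^+=-1.4459  a^+=1.3544

x_post = 2.6824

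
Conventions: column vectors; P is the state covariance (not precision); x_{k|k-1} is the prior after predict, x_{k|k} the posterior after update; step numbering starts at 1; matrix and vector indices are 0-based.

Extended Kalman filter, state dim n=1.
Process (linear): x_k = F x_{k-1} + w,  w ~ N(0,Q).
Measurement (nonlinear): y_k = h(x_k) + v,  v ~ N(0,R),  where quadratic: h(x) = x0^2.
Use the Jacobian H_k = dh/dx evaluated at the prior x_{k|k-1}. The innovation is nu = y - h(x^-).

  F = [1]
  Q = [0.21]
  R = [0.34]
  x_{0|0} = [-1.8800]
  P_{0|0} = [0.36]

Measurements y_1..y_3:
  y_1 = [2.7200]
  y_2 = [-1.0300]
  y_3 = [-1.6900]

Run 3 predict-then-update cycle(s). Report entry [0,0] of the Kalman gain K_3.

K[0,0] = -0.4154

step 1: x^-=[-1.8800]  P^-=[0.5700]  H_jac=[-3.7600]  S=[8.3984]  K=[-0.2552]  nu=[-0.8144]  x^+=[-1.6722]  P^+=[0.0231]
step 2: x^-=[-1.6722]  P^-=[0.2331]  H_jac=[-3.3443]  S=[2.9469]  K=[-0.2645]  nu=[-3.8262]  x^+=[-0.6601]  P^+=[0.0269]
step 3: x^-=[-0.6601]  P^-=[0.2369]  H_jac=[-1.3202]  S=[0.7529]  K=[-0.4154]  nu=[-2.1257]  x^+=[0.2229]  P^+=[0.1070]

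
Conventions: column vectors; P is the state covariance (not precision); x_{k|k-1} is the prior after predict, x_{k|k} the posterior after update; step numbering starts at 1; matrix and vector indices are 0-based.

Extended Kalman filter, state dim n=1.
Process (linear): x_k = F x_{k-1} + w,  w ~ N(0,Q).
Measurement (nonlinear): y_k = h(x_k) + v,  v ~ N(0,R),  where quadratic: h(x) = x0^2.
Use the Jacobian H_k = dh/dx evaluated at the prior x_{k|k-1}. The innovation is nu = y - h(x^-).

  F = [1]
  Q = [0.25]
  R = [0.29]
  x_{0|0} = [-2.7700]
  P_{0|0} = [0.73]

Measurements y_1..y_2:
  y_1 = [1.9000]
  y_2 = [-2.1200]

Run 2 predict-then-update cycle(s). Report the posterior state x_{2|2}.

x_post = [-0.3843]

step 1: x^-=[-2.7700]  P^-=[0.9800]  H_jac=[-5.5400]  S=[30.3678]  K=[-0.1788]  nu=[-5.7729]  x^+=[-1.7379]  P^+=[0.0094]
step 2: x^-=[-1.7379]  P^-=[0.2594]  H_jac=[-3.4758]  S=[3.4234]  K=[-0.2633]  nu=[-5.1403]  x^+=[-0.3843]  P^+=[0.0220]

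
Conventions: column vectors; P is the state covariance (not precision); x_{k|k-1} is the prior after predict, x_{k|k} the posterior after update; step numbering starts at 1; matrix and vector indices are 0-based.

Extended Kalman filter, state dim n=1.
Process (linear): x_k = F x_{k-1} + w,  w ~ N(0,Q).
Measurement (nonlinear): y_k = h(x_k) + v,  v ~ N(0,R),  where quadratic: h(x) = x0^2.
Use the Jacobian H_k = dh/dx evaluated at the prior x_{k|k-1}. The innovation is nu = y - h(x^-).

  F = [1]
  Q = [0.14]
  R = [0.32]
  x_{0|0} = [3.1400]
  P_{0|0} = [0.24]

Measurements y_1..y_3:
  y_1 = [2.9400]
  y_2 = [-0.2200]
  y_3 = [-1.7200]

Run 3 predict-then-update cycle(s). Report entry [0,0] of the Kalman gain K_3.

step 1: x^-=[3.1400]  P^-=[0.3800]  H_jac=[6.2800]  S=[15.3066]  K=[0.1559]  nu=[-6.9196]  x^+=[2.0612]  P^+=[0.0079]
step 2: x^-=[2.0612]  P^-=[0.1479]  H_jac=[4.1224]  S=[2.8342]  K=[0.2152]  nu=[-4.4685]  x^+=[1.0996]  P^+=[0.0167]
step 3: x^-=[1.0996]  P^-=[0.1567]  H_jac=[2.1992]  S=[1.0779]  K=[0.3197]  nu=[-2.9292]  x^+=[0.1631]  P^+=[0.0465]

K[0,0] = 0.3197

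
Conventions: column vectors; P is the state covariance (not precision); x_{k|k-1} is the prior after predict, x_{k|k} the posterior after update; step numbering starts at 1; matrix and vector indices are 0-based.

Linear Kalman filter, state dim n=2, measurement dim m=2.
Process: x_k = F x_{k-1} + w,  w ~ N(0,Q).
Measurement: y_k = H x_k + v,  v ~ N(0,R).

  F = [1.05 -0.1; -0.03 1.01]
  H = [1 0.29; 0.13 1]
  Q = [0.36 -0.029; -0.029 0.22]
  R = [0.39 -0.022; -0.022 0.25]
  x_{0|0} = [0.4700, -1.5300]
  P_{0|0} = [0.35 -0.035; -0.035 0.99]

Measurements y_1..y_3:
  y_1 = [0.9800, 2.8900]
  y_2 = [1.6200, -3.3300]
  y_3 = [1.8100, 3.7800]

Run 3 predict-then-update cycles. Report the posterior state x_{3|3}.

step 1: x^-=[0.6465, -1.5594]  P^-=[0.7631 -0.1772; -0.1772 1.2323]  S=[1.1540 0.2507; 0.2507 1.4492]  K=[0.6530 -0.1668; -0.0261 0.8390]  nu=[0.7857, 4.3654]  x^+=[0.4314, 2.0826]  P^+=[0.2854 -0.0932; -0.0932 0.2224]
step 2: x^-=[0.2448, 2.0905]  P^-=[0.6964 -0.1595; -0.1595 0.4528]  S=[1.0319 0.0343; 0.0343 0.6731]  K=[0.6345 -0.1348; -0.0488 0.6444]  nu=[0.7690, -5.4523]  x^+=[1.4679, -1.4605]  P^+=[0.2746 -0.0834; -0.0834 0.1730]
step 3: x^-=[1.6873, -1.5191]  P^-=[0.6820 -0.1438; -0.1438 0.4018]  S=[1.0224 0.0340; 0.0340 0.6259]  K=[0.6303 -0.1223; -0.0471 0.6146]  nu=[0.5632, 5.0797]  x^+=[1.4212, 1.5764]  P^+=[0.2716 -0.0798; -0.0798 0.1651]

x_post = [1.4212, 1.5764]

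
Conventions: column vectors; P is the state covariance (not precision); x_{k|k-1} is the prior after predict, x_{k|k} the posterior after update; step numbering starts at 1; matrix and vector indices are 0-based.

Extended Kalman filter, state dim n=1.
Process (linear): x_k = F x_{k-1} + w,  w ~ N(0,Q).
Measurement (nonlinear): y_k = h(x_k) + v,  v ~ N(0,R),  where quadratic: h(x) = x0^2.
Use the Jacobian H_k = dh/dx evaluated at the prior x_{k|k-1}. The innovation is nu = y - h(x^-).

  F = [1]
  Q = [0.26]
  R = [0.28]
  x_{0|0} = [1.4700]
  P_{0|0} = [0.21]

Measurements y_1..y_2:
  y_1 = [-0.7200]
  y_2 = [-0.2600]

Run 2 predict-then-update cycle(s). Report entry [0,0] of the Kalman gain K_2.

K[0,0] = 0.5055

step 1: x^-=[1.4700]  P^-=[0.4700]  H_jac=[2.9400]  S=[4.3425]  K=[0.3182]  nu=[-2.8809]  x^+=[0.5533]  P^+=[0.0303]
step 2: x^-=[0.5533]  P^-=[0.2903]  H_jac=[1.1066]  S=[0.6355]  K=[0.5055]  nu=[-0.5661]  x^+=[0.2671]  P^+=[0.1279]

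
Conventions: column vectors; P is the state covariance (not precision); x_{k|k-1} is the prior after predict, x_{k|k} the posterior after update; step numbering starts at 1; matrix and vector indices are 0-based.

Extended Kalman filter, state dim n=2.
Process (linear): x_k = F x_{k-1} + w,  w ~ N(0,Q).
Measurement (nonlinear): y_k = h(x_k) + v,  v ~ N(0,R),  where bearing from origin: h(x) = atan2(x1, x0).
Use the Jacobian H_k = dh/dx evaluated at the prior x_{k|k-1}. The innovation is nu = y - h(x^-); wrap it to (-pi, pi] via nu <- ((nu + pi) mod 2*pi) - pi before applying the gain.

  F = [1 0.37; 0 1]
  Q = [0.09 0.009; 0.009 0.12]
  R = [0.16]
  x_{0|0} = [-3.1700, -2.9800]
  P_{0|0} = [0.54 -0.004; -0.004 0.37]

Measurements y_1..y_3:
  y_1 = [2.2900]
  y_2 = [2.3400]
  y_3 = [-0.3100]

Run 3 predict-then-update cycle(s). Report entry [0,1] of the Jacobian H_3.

step 1: x^-=[-4.2726, -2.9800]  P^-=[0.6777 0.1419; 0.1419 0.4900]  H_jac=[0.1098 -0.1575]  S=[0.1754]  K=[0.2969; -0.3510]  nu=[-1.4606]  x^+=[-4.7063, -2.4673]  P^+=[0.6622 0.1602; 0.1602 0.4684]
step 2: x^-=[-5.6192, -2.4673]  P^-=[0.9349 0.3425; 0.3425 0.5884]  H_jac=[0.0655 -0.1492]  S=[0.1704]  K=[0.0595; -0.3835]  nu=[-1.2153]  x^+=[-5.6915, -2.0013]  P^+=[0.9343 0.3464; 0.3464 0.5633]
step 3: x^-=[-6.4320, -2.0013]  P^-=[1.3577 0.5638; 0.5638 0.6833]  H_jac=[0.0441 -0.1417]  S=[0.1693]  K=[-0.1183; -0.4252]  nu=[2.5299]  x^+=[-6.7314, -3.0770]  P^+=[1.3553 0.5553; 0.5553 0.6527]

H_jac[0,1] = -0.1417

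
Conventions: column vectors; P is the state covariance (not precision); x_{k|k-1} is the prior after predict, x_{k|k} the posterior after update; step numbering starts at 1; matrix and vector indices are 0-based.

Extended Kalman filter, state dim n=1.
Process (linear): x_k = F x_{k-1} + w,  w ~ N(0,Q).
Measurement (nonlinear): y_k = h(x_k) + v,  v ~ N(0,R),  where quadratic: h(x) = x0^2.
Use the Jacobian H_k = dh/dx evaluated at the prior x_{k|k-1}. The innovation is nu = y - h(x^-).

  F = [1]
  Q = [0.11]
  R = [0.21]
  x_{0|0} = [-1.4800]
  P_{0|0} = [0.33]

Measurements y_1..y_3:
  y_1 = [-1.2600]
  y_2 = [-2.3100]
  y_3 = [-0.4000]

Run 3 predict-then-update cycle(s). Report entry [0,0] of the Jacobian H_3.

H_jac[0,0] = 0.9637

step 1: x^-=[-1.4800]  P^-=[0.4400]  H_jac=[-2.9600]  S=[4.0651]  K=[-0.3204]  nu=[-3.4504]  x^+=[-0.3745]  P^+=[0.0227]
step 2: x^-=[-0.3745]  P^-=[0.1327]  H_jac=[-0.7491]  S=[0.2845]  K=[-0.3495]  nu=[-2.4503]  x^+=[0.4818]  P^+=[0.0980]
step 3: x^-=[0.4818]  P^-=[0.2080]  H_jac=[0.9637]  S=[0.4031]  K=[0.4972]  nu=[-0.6322]  x^+=[0.1676]  P^+=[0.1083]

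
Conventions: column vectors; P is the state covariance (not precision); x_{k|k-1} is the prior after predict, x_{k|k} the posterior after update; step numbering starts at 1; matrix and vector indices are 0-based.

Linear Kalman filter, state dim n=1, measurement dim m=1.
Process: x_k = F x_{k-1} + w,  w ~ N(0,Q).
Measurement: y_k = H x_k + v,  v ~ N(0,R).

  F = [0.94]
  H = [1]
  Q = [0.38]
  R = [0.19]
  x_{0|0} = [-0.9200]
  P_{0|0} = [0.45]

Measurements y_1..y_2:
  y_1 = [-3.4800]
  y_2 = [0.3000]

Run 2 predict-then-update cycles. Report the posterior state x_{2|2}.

step 1: x^-=[-0.8648]  P^-=[0.7776]  S=[0.9676]  K=[0.8036]  nu=[-2.6152]  x^+=[-2.9665]  P^+=[0.1527]
step 2: x^-=[-2.7885]  P^-=[0.5149]  S=[0.7049]  K=[0.7305]  nu=[3.0885]  x^+=[-0.5325]  P^+=[0.1388]

x_post = [-0.5325]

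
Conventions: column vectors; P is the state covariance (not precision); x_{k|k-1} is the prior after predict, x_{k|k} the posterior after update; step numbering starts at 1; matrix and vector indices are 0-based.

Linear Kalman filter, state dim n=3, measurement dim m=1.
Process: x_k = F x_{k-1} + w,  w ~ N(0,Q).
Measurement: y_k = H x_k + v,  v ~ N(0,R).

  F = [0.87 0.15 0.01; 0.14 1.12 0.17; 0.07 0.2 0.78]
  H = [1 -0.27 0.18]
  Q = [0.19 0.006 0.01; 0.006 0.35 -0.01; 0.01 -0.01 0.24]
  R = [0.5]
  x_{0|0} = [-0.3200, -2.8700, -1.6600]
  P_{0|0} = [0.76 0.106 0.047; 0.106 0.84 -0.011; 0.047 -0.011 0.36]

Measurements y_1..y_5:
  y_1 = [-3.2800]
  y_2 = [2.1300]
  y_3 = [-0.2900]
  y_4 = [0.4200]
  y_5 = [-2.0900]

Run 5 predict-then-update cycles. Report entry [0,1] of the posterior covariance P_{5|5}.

P_post[0,1] = 1.9972

step 1: x^-=[-0.7255, -3.5414, -1.8912]  P^-=[0.8126 0.3524 0.1345; 0.3524 1.4603 0.2403; 0.1345 0.2403 0.5010]  S=[1.2701]  K=[0.5840; 0.0011; 0.1258]  nu=[-3.1703]  x^+=[-2.5769, -3.5449, -2.2900]  P^+=[0.3795 0.3516 0.0412; 0.3516 1.4603 0.2402; 0.0412 0.2402 0.4809]
step 2: x^-=[-2.7965, -4.7204, -2.6756]  P^-=[0.6034 0.6633 0.2021; 0.6633 2.4068 0.6450; 0.2021 0.6450 0.6821]  S=[0.9528]  K=[0.4835; 0.1360; 0.1582]  nu=[4.1336]  x^+=[-0.7980, -4.1582, -2.0216]  P^+=[0.3807 0.6007 0.1292; 0.6007 2.3892 0.6245; 0.1292 0.6245 0.6583]
step 3: x^-=[-1.3382, -5.1126, -2.4644]  P^-=[0.6928 1.0950 0.3829; 1.0950 3.8058 1.2625; 0.3829 1.2625 0.9637]  S=[0.9253]  K=[0.5037; 0.3184; 0.2329]  nu=[0.1114]  x^+=[-1.2821, -5.0771, -2.4384]  P^+=[0.4580 0.9465 0.2744; 0.9465 3.7119 1.1939; 0.2744 1.1939 0.9135]
step 4: x^-=[-1.9014, -6.2804, -3.0071]  P^-=[0.8757 1.7139 0.6595; 1.7139 5.8062 2.1646; 0.6595 2.1646 1.3755]  S=[0.9450]  K=[0.5626; 0.5671; 0.3414]  nu=[1.1670]  x^+=[-1.2449, -5.6187, -2.6088]  P^+=[0.5766 1.4124 0.4780; 1.4124 5.5023 1.9817; 0.4780 1.9817 1.2653]
step 5: x^-=[-1.9519, -6.9107, -3.2457]  P^-=[1.1333 2.5528 1.0412; 2.5528 8.5202 3.4027; 1.0412 3.4027 1.9428]  S=[0.9829]  K=[0.6424; 0.8799; 0.4803]  nu=[-1.4197]  x^+=[-2.8640, -8.1598, -3.9277]  P^+=[0.7276 1.9972 0.7379; 1.9972 7.7593 2.9873; 0.7379 2.9873 1.7160]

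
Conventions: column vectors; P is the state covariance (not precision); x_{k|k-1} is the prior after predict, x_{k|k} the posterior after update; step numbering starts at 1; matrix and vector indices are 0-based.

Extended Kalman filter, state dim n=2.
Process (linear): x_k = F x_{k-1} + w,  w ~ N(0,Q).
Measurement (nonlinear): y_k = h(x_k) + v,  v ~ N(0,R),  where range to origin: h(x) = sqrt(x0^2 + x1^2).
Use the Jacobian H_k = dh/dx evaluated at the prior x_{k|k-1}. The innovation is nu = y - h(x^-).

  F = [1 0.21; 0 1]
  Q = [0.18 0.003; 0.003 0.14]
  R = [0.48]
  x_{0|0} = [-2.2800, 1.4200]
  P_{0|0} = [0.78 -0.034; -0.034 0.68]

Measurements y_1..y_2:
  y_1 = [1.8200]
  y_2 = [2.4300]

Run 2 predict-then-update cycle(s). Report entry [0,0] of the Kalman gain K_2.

K[0,0] = -0.4068

step 1: x^-=[-1.9818, 1.4200]  P^-=[0.9757 0.1118; 0.1118 0.8200]  H_jac=[-0.8129 0.5824]  S=[1.2970]  K=[-0.5613; 0.2982]  nu=[-0.6180]  x^+=[-1.6349, 1.2357]  P^+=[0.5671 0.3289; 0.3289 0.7047]
step 2: x^-=[-1.3754, 1.2357]  P^-=[0.9163 0.4799; 0.4799 0.8447]  H_jac=[-0.7439 0.6683]  S=[0.8872]  K=[-0.4068; 0.2340]  nu=[0.5810]  x^+=[-1.6118, 1.3717]  P^+=[0.7695 0.5643; 0.5643 0.7961]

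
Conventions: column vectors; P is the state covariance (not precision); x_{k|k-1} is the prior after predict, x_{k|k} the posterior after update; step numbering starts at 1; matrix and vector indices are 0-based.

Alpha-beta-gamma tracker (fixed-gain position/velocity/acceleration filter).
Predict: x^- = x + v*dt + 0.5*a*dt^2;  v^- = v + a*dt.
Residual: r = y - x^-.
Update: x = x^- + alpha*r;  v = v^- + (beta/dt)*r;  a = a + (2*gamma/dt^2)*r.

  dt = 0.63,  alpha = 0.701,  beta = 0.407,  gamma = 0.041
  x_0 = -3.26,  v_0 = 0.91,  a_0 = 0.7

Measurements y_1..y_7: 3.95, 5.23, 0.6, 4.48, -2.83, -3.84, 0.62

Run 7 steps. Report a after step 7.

step 1: x_pred=-2.5478  r=6.4978  x^+=2.0072  v^+=5.5488  a^+=2.0424
step 2: x_pred=5.9082  r=-0.6782  x^+=5.4328  v^+=6.3974  a^+=1.9023
step 3: x_pred=9.8406  r=-9.2406  x^+=3.3630  v^+=1.6261  a^+=-0.0068
step 4: x_pred=4.3860  r=0.0940  x^+=4.4519  v^+=1.6825  a^+=0.0126
step 5: x_pred=5.5144  r=-8.3444  x^+=-0.3350  v^+=-3.7003  a^+=-1.7113
step 6: x_pred=-3.0058  r=-0.8342  x^+=-3.5906  v^+=-5.3173  a^+=-1.8837
step 7: x_pred=-7.3143  r=7.9343  x^+=-1.7524  v^+=-1.3782  a^+=-0.2444

a_post = -0.2444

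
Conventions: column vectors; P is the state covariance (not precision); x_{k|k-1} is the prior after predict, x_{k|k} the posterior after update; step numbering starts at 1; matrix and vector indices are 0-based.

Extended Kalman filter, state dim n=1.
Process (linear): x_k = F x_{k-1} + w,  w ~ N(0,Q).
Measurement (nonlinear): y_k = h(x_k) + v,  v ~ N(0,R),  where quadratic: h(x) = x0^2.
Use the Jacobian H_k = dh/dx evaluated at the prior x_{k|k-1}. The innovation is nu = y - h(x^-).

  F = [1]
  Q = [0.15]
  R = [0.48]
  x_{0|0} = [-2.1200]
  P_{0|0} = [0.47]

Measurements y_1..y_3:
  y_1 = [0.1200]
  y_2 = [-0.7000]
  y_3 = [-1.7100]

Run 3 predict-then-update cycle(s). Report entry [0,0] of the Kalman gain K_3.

K[0,0] = -0.3176

step 1: x^-=[-2.1200]  P^-=[0.6200]  H_jac=[-4.2400]  S=[11.6261]  K=[-0.2261]  nu=[-4.3744]  x^+=[-1.1309]  P^+=[0.0256]
step 2: x^-=[-1.1309]  P^-=[0.1756]  H_jac=[-2.2618]  S=[1.3783]  K=[-0.2882]  nu=[-1.9789]  x^+=[-0.5607]  P^+=[0.0612]
step 3: x^-=[-0.5607]  P^-=[0.2112]  H_jac=[-1.1213]  S=[0.7455]  K=[-0.3176]  nu=[-2.0243]  x^+=[0.0823]  P^+=[0.1360]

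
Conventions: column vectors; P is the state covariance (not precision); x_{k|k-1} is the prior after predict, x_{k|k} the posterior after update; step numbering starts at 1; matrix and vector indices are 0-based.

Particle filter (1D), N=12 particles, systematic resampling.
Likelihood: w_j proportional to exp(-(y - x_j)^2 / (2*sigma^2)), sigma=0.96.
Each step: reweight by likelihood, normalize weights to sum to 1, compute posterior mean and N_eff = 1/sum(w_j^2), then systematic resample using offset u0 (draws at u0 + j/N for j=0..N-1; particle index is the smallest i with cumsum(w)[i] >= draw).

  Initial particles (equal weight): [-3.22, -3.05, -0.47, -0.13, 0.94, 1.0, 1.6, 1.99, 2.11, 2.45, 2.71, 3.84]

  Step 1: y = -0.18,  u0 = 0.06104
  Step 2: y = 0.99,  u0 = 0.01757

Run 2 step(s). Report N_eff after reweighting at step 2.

N_eff = 10.1396

step 1: w=[0.0020, 0.0035, 0.2897, 0.3028, 0.1535, 0.1425, 0.0544, 0.0236, 0.0176, 0.0071, 0.0033, 0.0000]  mean=0.2917  Neff=4.4762  idx=[2, 2, 2, 3, 3, 3, 3, 4, 4, 5, 6, 8]
step 2: w=[0.0432, 0.0432, 0.0432, 0.0695, 0.0695, 0.0695, 0.0695, 0.1370, 0.1370, 0.1372, 0.1121, 0.0695]  mean=0.6237  Neff=10.1396  idx=[0, 2, 3, 4, 6, 7, 7, 8, 9, 9, 10, 11]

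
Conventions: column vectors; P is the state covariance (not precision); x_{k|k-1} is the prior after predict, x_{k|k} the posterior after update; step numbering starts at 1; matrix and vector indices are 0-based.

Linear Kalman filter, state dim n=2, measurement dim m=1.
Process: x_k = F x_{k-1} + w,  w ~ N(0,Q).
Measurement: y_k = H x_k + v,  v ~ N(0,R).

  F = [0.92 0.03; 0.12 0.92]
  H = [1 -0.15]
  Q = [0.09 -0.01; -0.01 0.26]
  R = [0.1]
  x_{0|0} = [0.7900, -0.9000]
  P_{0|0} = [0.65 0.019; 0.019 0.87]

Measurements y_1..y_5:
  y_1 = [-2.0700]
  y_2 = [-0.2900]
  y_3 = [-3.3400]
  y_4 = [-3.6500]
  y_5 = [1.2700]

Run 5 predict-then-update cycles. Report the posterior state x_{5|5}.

step 1: x^-=[0.6998, -0.7332]  P^-=[0.6420 0.1019; 0.1019 1.0099]  S=[0.7341]  K=[0.8537; -0.0675]  nu=[-2.8798]  x^+=[-1.7585, -0.5388]  P^+=[0.1070 0.1442; 0.1442 1.0066]
step 2: x^-=[-1.6340, -0.7067]  P^-=[0.1894 0.1522; 0.1522 1.1454]  S=[0.2695]  K=[0.6181; -0.0727]  nu=[1.2380]  x^+=[-0.8688, -0.7968]  P^+=[0.0865 0.1643; 0.1643 1.1439]
step 3: x^-=[-0.8232, -0.8373]  P^-=[0.1733 0.1708; 0.1708 1.2657]  S=[0.2505]  K=[0.5894; -0.0762]  nu=[-2.6424]  x^+=[-2.3807, -0.6361]  P^+=[0.0862 0.1820; 0.1820 1.2643]
step 4: x^-=[-2.2093, -0.8708]  P^-=[0.1742 0.1891; 0.1891 1.3715]  S=[0.2483]  K=[0.5872; -0.0668]  nu=[-1.5713]  x^+=[-3.1320, -0.7659]  P^+=[0.0886 0.1989; 0.1989 1.3704]
step 5: x^-=[-2.9045, -1.0804]  P^-=[0.1772 0.2067; 0.2067 1.4651]  S=[0.2481]  K=[0.5891; -0.0529]  nu=[4.0124]  x^+=[-0.5409, -1.2925]  P^+=[0.0911 0.2144; 0.2144 1.4644]

x_post = [-0.5409, -1.2925]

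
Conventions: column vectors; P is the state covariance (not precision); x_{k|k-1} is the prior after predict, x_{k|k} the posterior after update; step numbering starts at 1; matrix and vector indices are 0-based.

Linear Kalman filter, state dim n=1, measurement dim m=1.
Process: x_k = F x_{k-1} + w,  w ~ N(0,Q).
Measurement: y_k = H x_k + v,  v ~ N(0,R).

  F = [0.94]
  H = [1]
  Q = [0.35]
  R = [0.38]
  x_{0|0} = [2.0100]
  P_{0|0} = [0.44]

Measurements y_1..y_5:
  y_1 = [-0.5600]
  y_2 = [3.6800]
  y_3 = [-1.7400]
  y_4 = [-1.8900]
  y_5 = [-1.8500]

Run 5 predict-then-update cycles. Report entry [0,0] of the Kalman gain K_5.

K[0,0] = 0.5907

step 1: x^-=[1.8894]  P^-=[0.7388]  S=[1.1188]  K=[0.6603]  nu=[-2.4494]  x^+=[0.2719]  P^+=[0.2509]
step 2: x^-=[0.2556]  P^-=[0.5717]  S=[0.9517]  K=[0.6007]  nu=[3.4244]  x^+=[2.3127]  P^+=[0.2283]
step 3: x^-=[2.1740]  P^-=[0.5517]  S=[0.9317]  K=[0.5921]  nu=[-3.9140]  x^+=[-0.1437]  P^+=[0.2250]
step 4: x^-=[-0.1350]  P^-=[0.5488]  S=[0.9288]  K=[0.5909]  nu=[-1.7550]  x^+=[-1.1720]  P^+=[0.2245]
step 5: x^-=[-1.1017]  P^-=[0.5484]  S=[0.9284]  K=[0.5907]  nu=[-0.7483]  x^+=[-1.5437]  P^+=[0.2245]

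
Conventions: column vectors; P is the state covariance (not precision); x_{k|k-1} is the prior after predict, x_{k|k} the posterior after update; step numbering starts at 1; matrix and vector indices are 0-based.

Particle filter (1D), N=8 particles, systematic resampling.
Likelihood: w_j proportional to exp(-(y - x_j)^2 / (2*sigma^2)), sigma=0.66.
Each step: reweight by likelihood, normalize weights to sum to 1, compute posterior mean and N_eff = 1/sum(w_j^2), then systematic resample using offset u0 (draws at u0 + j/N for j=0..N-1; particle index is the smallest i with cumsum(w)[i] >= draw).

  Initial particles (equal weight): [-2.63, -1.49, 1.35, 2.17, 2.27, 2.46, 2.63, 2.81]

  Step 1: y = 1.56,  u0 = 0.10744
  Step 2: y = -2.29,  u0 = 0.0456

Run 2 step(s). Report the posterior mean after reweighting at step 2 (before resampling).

step 1: w=[0.0000, 0.0000, 0.3176, 0.2179, 0.1873, 0.1318, 0.0898, 0.0556]  mean=2.0434  Neff=4.7179  idx=[2, 2, 3, 3, 4, 5, 6, 7]
step 2: w=[0.4997, 0.4997, 0.0002, 0.0002, 0.0001, 0.0000, 0.0000, 0.0000]  mean=1.3505  Neff=2.0024  idx=[0, 0, 0, 0, 1, 1, 1, 1]

post_mean = 1.3505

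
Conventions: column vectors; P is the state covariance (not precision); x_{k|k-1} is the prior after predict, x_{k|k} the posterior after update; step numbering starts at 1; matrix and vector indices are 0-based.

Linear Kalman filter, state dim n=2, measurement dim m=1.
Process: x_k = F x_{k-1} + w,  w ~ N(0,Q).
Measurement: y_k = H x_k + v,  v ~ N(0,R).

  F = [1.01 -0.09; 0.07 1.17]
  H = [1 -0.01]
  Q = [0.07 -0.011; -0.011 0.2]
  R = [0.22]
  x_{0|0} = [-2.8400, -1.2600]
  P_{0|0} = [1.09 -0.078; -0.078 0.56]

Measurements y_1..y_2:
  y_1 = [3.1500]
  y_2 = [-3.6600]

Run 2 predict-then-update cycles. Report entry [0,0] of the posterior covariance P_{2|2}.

P_post[0,0] = 0.1204

step 1: x^-=[-2.7550, -1.6730]  P^-=[1.2006 -0.0846; -0.0846 0.9591]  S=[1.4224]  K=[0.8447; -0.0662]  nu=[5.8883]  x^+=[2.2187, -2.0629]  P^+=[0.1858 -0.0050; -0.0050 0.9529]
step 2: x^-=[2.4265, -2.2582]  P^-=[0.2681 -0.1041; -0.1041 1.5045]  S=[0.4904]  K=[0.5489; -0.2430]  nu=[-6.1091]  x^+=[-0.9270, -0.7736]  P^+=[0.1204 -0.0387; -0.0387 1.4756]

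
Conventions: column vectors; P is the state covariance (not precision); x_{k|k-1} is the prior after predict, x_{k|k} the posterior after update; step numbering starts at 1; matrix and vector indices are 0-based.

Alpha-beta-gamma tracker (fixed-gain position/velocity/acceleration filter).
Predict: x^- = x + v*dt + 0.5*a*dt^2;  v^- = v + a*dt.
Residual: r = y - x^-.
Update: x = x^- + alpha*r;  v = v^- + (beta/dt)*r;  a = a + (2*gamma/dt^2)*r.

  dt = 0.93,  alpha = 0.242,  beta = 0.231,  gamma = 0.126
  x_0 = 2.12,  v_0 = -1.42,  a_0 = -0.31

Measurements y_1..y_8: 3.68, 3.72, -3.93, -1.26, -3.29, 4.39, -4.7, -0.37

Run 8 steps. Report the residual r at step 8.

step 1: x_pred=0.6653  r=3.0147  x^+=1.3949  v^+=-0.9595  a^+=0.5684
step 2: x_pred=0.7483  r=2.9717  x^+=1.4675  v^+=0.3072  a^+=1.4342
step 3: x_pred=2.3734  r=-6.3034  x^+=0.8480  v^+=0.0753  a^+=-0.4024
step 4: x_pred=0.7440  r=-2.0040  x^+=0.2590  v^+=-0.7967  a^+=-0.9863
step 5: x_pred=-0.9084  r=-2.3816  x^+=-1.4847  v^+=-2.3055  a^+=-1.6802
step 6: x_pred=-4.3554  r=8.7454  x^+=-2.2390  v^+=-1.6958  a^+=0.8679
step 7: x_pred=-3.4408  r=-1.2592  x^+=-3.7455  v^+=-1.2014  a^+=0.5010
step 8: x_pred=-4.6462  r=4.2762  x^+=-3.6114  v^+=0.3267  a^+=1.7469

resid = 4.2762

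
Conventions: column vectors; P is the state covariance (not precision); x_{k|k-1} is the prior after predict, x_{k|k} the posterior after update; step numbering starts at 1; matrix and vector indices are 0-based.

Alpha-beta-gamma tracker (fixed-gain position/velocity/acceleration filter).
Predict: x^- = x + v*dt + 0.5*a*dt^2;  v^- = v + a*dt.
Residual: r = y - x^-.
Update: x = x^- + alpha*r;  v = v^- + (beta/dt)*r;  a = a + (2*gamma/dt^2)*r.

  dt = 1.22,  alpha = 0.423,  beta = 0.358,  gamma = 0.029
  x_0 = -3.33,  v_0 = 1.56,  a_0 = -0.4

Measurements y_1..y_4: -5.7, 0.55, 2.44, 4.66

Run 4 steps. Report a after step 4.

a_post = -0.0965

step 1: x_pred=-1.7245  r=-3.9755  x^+=-3.4061  v^+=-0.0946  a^+=-0.5549
step 2: x_pred=-3.9345  r=4.4845  x^+=-2.0376  v^+=0.5444  a^+=-0.3802
step 3: x_pred=-1.6564  r=4.0964  x^+=0.0764  v^+=1.2826  a^+=-0.2205
step 4: x_pred=1.4770  r=3.1830  x^+=2.8234  v^+=1.9476  a^+=-0.0965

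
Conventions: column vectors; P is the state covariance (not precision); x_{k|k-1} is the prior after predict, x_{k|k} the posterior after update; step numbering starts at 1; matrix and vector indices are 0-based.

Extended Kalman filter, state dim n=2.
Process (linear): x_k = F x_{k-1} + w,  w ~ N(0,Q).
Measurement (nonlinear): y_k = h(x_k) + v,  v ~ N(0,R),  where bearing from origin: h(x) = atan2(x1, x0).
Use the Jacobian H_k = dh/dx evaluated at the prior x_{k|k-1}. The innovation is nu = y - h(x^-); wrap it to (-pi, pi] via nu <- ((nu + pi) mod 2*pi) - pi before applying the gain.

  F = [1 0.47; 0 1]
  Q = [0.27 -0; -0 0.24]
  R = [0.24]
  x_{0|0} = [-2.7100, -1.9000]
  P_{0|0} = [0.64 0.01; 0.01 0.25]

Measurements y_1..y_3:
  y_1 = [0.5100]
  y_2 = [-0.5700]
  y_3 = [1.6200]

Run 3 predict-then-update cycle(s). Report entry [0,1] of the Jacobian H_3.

step 1: x^-=[-3.6030, -1.9000]  P^-=[0.9746 0.1275; 0.1275 0.4900]  H_jac=[0.1145 -0.2172]  S=[0.2695]  K=[0.3113; -0.3406]  nu=[-3.1169]  x^+=[-4.5734, -0.8384]  P^+=[0.9485 0.1561; 0.1561 0.4587]
step 2: x^-=[-4.9675, -0.8384]  P^-=[1.4665 0.3717; 0.3717 0.6987]  H_jac=[0.0330 -0.1957]  S=[0.2636]  K=[-0.0922; -0.4723]  nu=[2.4044]  x^+=[-5.1892, -1.9740]  P^+=[1.4643 0.3602; 0.3602 0.6399]
step 3: x^-=[-6.1170, -1.9740]  P^-=[2.2143 0.6610; 0.6610 0.8799]  H_jac=[0.0478 -0.1481]  S=[0.2550]  K=[0.0311; -0.3871]  nu=[-1.8338]  x^+=[-6.1741, -1.2643]  P^+=[2.2140 0.6640; 0.6640 0.8417]

H_jac[0,1] = -0.1481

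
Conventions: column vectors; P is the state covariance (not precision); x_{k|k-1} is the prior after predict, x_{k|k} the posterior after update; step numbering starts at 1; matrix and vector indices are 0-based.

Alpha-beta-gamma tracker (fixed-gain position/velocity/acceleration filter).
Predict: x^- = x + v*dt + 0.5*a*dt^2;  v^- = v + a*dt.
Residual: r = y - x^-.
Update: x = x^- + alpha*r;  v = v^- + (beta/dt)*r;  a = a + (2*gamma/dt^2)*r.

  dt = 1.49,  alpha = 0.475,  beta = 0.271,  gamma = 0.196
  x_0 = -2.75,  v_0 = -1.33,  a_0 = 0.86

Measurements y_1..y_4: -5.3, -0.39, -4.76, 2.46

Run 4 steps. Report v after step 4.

step 1: x_pred=-3.7771  r=-1.5229  x^+=-4.5005  v^+=-0.3256  a^+=0.5911
step 2: x_pred=-4.3294  r=3.9394  x^+=-2.4582  v^+=1.2716  a^+=1.2867
step 3: x_pred=0.8648  r=-5.6248  x^+=-1.8070  v^+=2.1658  a^+=0.2935
step 4: x_pred=1.7458  r=0.7142  x^+=2.0851  v^+=2.7330  a^+=0.4196

v_post = 2.7330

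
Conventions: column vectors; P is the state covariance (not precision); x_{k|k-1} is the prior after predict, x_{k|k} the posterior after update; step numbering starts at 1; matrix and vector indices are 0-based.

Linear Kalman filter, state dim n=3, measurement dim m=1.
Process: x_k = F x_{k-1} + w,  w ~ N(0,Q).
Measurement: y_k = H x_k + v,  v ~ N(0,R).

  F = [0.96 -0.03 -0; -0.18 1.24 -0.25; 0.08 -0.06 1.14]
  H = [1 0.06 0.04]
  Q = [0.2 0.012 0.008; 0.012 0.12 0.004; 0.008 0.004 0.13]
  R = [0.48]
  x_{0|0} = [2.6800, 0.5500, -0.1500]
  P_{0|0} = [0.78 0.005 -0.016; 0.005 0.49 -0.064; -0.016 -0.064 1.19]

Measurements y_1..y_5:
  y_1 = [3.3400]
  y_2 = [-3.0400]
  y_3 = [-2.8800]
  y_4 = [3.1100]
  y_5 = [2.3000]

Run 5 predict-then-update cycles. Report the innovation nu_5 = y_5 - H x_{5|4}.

step 1: x^-=[2.5563, 0.2371, 0.0104]  P^-=[0.9190 -0.1317 0.0532; -0.1317 1.0091 -0.4701; 0.0532 -0.4701 1.6891]  S=[1.3915]  K=[0.6563; -0.0646; 0.0665]  nu=[0.7691]  x^+=[3.0610, 0.1874, 0.0615]  P^+=[0.3197 -0.0727 -0.0076; -0.0727 1.0033 -0.4641; -0.0076 -0.4641 1.6829]
step 2: x^-=[2.9330, -0.3340, 0.3038]  P^-=[0.4997 -0.1691 0.0463; -0.1691 2.0977 -1.2242; 0.0463 -1.2242 2.3856]  S=[0.9686]  K=[0.5073; -0.0952; 0.0705]  nu=[-5.9651]  x^+=[-0.0933, 0.2339, -0.1168]  P^+=[0.2504 -0.1223 0.0117; -0.1223 2.0889 -1.2177; 0.0117 -1.2177 2.3808]
step 3: x^-=[-0.0966, 0.3360, -0.1546]  P^-=[0.4397 -0.2672 0.0928; -0.2672 4.2995 -2.5893; 0.0928 -2.5893 3.4031]  S=[0.9035]  K=[0.4730; -0.1248; 0.0814]  nu=[-2.7974]  x^+=[-1.4197, 0.6852, -0.3823]  P^+=[0.2375 -0.2138 0.0580; -0.2138 4.2854 -2.5801; 0.0580 -2.5801 3.3971]
step 4: x^-=[-1.3835, 1.2008, -0.5905]  P^-=[0.4351 -0.4774 0.1985; -0.4774 8.6295 -5.0089; 0.1985 -5.0089 4.9274]  S=[0.8886]  K=[0.4663; -0.1801; 0.1070]  nu=[4.4451]  x^+=[0.6894, 0.4003, -0.1150]  P^+=[0.2418 -0.4028 0.1542; -0.4028 8.6007 -4.9918; 0.1542 -4.9918 4.9172]
step 5: x^-=[0.6498, 0.4011, -0.1000]  P^-=[0.4538 -0.9059 0.4057; -0.9059 16.9482 -9.2511; 0.4057 -9.2511 7.2678]  S=[0.8858]  K=[0.4693; -0.2924; 0.1595]  nu=[1.6301]  x^+=[1.4148, -0.0756, 0.1600]  P^+=[0.2587 -0.7843 0.3393; -0.7843 16.8725 -9.2098; 0.3393 -9.2098 7.2453]

innov = [1.6301]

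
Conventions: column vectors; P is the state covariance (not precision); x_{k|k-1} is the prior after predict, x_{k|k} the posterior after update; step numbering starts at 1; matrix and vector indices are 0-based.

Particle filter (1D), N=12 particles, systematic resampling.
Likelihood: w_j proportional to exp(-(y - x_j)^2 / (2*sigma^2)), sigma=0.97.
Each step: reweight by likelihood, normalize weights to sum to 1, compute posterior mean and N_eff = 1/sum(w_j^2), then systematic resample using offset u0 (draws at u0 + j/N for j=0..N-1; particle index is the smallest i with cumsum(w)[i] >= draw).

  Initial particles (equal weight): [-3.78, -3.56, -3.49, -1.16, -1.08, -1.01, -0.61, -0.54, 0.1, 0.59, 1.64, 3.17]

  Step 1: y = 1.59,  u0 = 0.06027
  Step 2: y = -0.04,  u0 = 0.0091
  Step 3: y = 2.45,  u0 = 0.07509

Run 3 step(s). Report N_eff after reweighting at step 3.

step 1: w=[0.0000, 0.0000, 0.0000, 0.0075, 0.0095, 0.0115, 0.0319, 0.0375, 0.1284, 0.2456, 0.4173, 0.1109]  mean=1.1233  Neff=3.7609  idx=[6, 8, 9, 9, 9, 10, 10, 10, 10, 10, 11, 11]
step 2: w=[0.1563, 0.1838, 0.1504, 0.1504, 0.1504, 0.0414, 0.0414, 0.0414, 0.0414, 0.0414, 0.0008, 0.0008]  mean=0.5340  Neff=7.4273  idx=[0, 0, 1, 1, 2, 2, 3, 3, 4, 4, 6, 8]
step 3: w=[0.0028, 0.0028, 0.0214, 0.0214, 0.0640, 0.0640, 0.0640, 0.0640, 0.0640, 0.0640, 0.2839, 0.2839]  mean=1.1585  Neff=5.3572  idx=[4, 5, 7, 8, 9, 10, 10, 10, 11, 11, 11, 11]

N_eff = 5.3572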